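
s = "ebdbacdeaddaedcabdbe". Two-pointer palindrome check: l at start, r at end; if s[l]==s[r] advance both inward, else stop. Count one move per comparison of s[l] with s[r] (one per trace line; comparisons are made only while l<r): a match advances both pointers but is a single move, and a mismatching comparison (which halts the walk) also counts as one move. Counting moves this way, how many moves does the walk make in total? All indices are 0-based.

10 moves

l=0 r=19: 'e'=='e', l++,r--
l=1 r=18: 'b'=='b', l++,r--
l=2 r=17: 'd'=='d', l++,r--
l=3 r=16: 'b'=='b', l++,r--
l=4 r=15: 'a'=='a', l++,r--
l=5 r=14: 'c'=='c', l++,r--
l=6 r=13: 'd'=='d', l++,r--
l=7 r=12: 'e'=='e', l++,r--
l=8 r=11: 'a'=='a', l++,r--
l=9 r=10: 'd'=='d', l++,r--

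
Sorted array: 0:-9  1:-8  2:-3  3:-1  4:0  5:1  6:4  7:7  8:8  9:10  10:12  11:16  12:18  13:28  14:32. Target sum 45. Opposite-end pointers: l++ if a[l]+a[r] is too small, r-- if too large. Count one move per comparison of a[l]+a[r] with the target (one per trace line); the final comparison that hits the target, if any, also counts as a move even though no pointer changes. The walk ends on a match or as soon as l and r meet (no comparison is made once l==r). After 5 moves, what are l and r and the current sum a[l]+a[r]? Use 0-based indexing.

l=5, r=14, sum=33

l=0 r=14: -9+32=23 <45, l++
l=1 r=14: -8+32=24 <45, l++
l=2 r=14: -3+32=29 <45, l++
l=3 r=14: -1+32=31 <45, l++
l=4 r=14: 0+32=32 <45, l++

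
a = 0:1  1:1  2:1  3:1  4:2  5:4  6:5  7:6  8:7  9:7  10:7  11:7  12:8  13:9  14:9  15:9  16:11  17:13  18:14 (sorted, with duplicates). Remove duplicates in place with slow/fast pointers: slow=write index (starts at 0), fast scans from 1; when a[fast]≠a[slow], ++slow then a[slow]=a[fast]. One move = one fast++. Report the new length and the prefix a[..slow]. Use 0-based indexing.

slow=0 fast=1: a[fast]=1=a[slow] dup, fast++
slow=0 fast=2: a[fast]=1=a[slow] dup, fast++
slow=0 fast=3: a[fast]=1=a[slow] dup, fast++
slow=0 fast=4: a[fast]=2≠a[slow]=1 write a[1]=2, slow++,fast++
slow=1 fast=5: a[fast]=4≠a[slow]=2 write a[2]=4, slow++,fast++
slow=2 fast=6: a[fast]=5≠a[slow]=4 write a[3]=5, slow++,fast++
slow=3 fast=7: a[fast]=6≠a[slow]=5 write a[4]=6, slow++,fast++
slow=4 fast=8: a[fast]=7≠a[slow]=6 write a[5]=7, slow++,fast++
slow=5 fast=9: a[fast]=7=a[slow] dup, fast++
slow=5 fast=10: a[fast]=7=a[slow] dup, fast++
slow=5 fast=11: a[fast]=7=a[slow] dup, fast++
slow=5 fast=12: a[fast]=8≠a[slow]=7 write a[6]=8, slow++,fast++
slow=6 fast=13: a[fast]=9≠a[slow]=8 write a[7]=9, slow++,fast++
slow=7 fast=14: a[fast]=9=a[slow] dup, fast++
slow=7 fast=15: a[fast]=9=a[slow] dup, fast++
slow=7 fast=16: a[fast]=11≠a[slow]=9 write a[8]=11, slow++,fast++
slow=8 fast=17: a[fast]=13≠a[slow]=11 write a[9]=13, slow++,fast++
slow=9 fast=18: a[fast]=14≠a[slow]=13 write a[10]=14, slow++,fast++

length 11; prefix = [1, 2, 4, 5, 6, 7, 8, 9, 11, 13, 14]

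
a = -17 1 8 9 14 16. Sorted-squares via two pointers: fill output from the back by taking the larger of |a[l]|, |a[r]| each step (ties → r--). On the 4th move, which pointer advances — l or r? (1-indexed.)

r

[1,6] |-17|>|16| out[6]=289 → l++
[2,6] |1|<=|16| out[5]=256 → r--
[2,5] |1|<=|14| out[4]=196 → r--
[2,4] |1|<=|9| out[3]=81 → r--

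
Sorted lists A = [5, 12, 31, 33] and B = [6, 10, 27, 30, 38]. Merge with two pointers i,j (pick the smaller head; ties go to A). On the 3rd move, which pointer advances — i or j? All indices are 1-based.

j

i=1 j=1: A[i]=5<=B[j]=6 take 5, i++
i=2 j=1: A[i]=12>B[j]=6 take 6, j++
i=2 j=2: A[i]=12>B[j]=10 take 10, j++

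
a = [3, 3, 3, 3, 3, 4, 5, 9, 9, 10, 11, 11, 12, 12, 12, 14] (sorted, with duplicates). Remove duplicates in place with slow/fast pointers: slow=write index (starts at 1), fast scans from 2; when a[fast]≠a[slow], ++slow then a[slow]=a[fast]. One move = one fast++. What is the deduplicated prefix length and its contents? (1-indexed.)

(s=1,f=2) a[fast]=3=a[slow] dup → fast++
(s=1,f=3) a[fast]=3=a[slow] dup → fast++
(s=1,f=4) a[fast]=3=a[slow] dup → fast++
(s=1,f=5) a[fast]=3=a[slow] dup → fast++
(s=1,f=6) a[fast]=4≠a[slow]=3 write a[2]=4 → slow++,fast++
(s=2,f=7) a[fast]=5≠a[slow]=4 write a[3]=5 → slow++,fast++
(s=3,f=8) a[fast]=9≠a[slow]=5 write a[4]=9 → slow++,fast++
(s=4,f=9) a[fast]=9=a[slow] dup → fast++
(s=4,f=10) a[fast]=10≠a[slow]=9 write a[5]=10 → slow++,fast++
(s=5,f=11) a[fast]=11≠a[slow]=10 write a[6]=11 → slow++,fast++
(s=6,f=12) a[fast]=11=a[slow] dup → fast++
(s=6,f=13) a[fast]=12≠a[slow]=11 write a[7]=12 → slow++,fast++
(s=7,f=14) a[fast]=12=a[slow] dup → fast++
(s=7,f=15) a[fast]=12=a[slow] dup → fast++
(s=7,f=16) a[fast]=14≠a[slow]=12 write a[8]=14 → slow++,fast++

length 8; prefix = [3, 4, 5, 9, 10, 11, 12, 14]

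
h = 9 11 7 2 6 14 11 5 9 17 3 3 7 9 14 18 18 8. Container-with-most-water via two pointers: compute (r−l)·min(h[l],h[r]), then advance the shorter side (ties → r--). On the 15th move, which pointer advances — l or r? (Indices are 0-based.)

l=0 r=17: min(9,8)*17=136 best=136 *, r--
l=0 r=16: min(9,18)*16=144 best=144 *, l++
l=1 r=16: min(11,18)*15=165 best=165 *, l++
l=2 r=16: min(7,18)*14=98 best=165, l++
l=3 r=16: min(2,18)*13=26 best=165, l++
l=4 r=16: min(6,18)*12=72 best=165, l++
l=5 r=16: min(14,18)*11=154 best=165, l++
l=6 r=16: min(11,18)*10=110 best=165, l++
l=7 r=16: min(5,18)*9=45 best=165, l++
l=8 r=16: min(9,18)*8=72 best=165, l++
l=9 r=16: min(17,18)*7=119 best=165, l++
l=10 r=16: min(3,18)*6=18 best=165, l++
l=11 r=16: min(3,18)*5=15 best=165, l++
l=12 r=16: min(7,18)*4=28 best=165, l++
l=13 r=16: min(9,18)*3=27 best=165, l++

l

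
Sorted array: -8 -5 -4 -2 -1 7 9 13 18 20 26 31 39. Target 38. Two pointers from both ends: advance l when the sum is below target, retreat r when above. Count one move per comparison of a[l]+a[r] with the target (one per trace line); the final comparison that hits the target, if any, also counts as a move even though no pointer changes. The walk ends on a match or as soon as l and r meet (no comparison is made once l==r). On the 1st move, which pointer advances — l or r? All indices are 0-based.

l=0 r=12: -8+39=31 <38, l++

l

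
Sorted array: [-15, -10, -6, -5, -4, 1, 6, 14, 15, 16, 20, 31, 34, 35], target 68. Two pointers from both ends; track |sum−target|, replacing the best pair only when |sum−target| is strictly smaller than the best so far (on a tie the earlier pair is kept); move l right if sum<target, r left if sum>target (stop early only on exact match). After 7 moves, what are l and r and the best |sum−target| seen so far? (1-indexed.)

l=8, r=14, best |Δ|=27

[1,14] -15+35=20 d=48 * → l++
[2,14] -10+35=25 d=43 * → l++
[3,14] -6+35=29 d=39 * → l++
[4,14] -5+35=30 d=38 * → l++
[5,14] -4+35=31 d=37 * → l++
[6,14] 1+35=36 d=32 * → l++
[7,14] 6+35=41 d=27 * → l++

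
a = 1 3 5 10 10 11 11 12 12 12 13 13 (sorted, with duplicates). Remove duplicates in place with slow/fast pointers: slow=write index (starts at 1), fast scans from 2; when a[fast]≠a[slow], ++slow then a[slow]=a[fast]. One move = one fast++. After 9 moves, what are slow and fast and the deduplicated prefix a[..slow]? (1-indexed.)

slow=6, fast=11, prefix=[1, 3, 5, 10, 11, 12]

(s=1,f=2) a[fast]=3≠a[slow]=1 write a[2]=3 → slow++,fast++
(s=2,f=3) a[fast]=5≠a[slow]=3 write a[3]=5 → slow++,fast++
(s=3,f=4) a[fast]=10≠a[slow]=5 write a[4]=10 → slow++,fast++
(s=4,f=5) a[fast]=10=a[slow] dup → fast++
(s=4,f=6) a[fast]=11≠a[slow]=10 write a[5]=11 → slow++,fast++
(s=5,f=7) a[fast]=11=a[slow] dup → fast++
(s=5,f=8) a[fast]=12≠a[slow]=11 write a[6]=12 → slow++,fast++
(s=6,f=9) a[fast]=12=a[slow] dup → fast++
(s=6,f=10) a[fast]=12=a[slow] dup → fast++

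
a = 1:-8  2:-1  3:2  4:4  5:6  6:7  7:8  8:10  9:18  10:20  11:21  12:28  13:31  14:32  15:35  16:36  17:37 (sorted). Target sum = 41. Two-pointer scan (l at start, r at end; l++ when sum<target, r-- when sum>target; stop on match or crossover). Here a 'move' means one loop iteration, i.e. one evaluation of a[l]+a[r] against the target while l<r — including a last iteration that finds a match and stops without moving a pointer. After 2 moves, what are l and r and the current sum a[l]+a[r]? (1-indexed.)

l=3, r=17, sum=39

[1,17] -8+37=29 <41 → l++
[2,17] -1+37=36 <41 → l++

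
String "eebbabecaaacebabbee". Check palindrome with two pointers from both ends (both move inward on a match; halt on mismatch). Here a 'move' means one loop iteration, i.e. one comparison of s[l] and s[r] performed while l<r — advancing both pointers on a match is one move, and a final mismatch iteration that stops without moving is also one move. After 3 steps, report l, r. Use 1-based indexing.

l=1 r=19: 'e'=='e', l++,r--
l=2 r=18: 'e'=='e', l++,r--
l=3 r=17: 'b'=='b', l++,r--

l=4, r=16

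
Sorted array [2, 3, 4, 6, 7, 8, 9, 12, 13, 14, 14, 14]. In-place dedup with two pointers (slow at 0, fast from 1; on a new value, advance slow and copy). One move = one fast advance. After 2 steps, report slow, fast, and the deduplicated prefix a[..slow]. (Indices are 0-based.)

slow=2, fast=3, prefix=[2, 3, 4]

(s=0,f=1) a[fast]=3≠a[slow]=2 write a[1]=3 → slow++,fast++
(s=1,f=2) a[fast]=4≠a[slow]=3 write a[2]=4 → slow++,fast++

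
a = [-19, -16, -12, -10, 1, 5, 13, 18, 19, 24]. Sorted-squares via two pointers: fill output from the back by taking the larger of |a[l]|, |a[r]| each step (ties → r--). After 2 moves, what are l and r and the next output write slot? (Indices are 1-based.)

l=1, r=8, next write slot=8

[1,10] |-19|<=|24| out[10]=576 → r--
[1,9] |-19|<=|19| out[9]=361 → r--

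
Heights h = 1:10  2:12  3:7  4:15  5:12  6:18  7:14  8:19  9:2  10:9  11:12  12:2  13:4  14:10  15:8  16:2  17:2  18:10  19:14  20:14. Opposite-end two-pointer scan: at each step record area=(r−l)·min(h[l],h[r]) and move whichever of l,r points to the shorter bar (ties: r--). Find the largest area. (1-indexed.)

l=1 r=20: min(10,14)*19=190 best=190 *, l++
l=2 r=20: min(12,14)*18=216 best=216 *, l++
l=3 r=20: min(7,14)*17=119 best=216, l++
l=4 r=20: min(15,14)*16=224 best=224 *, r--
l=4 r=19: min(15,14)*15=210 best=224, r--
l=4 r=18: min(15,10)*14=140 best=224, r--
l=4 r=17: min(15,2)*13=26 best=224, r--
l=4 r=16: min(15,2)*12=24 best=224, r--
l=4 r=15: min(15,8)*11=88 best=224, r--
l=4 r=14: min(15,10)*10=100 best=224, r--
l=4 r=13: min(15,4)*9=36 best=224, r--
l=4 r=12: min(15,2)*8=16 best=224, r--
l=4 r=11: min(15,12)*7=84 best=224, r--
l=4 r=10: min(15,9)*6=54 best=224, r--
l=4 r=9: min(15,2)*5=10 best=224, r--
l=4 r=8: min(15,19)*4=60 best=224, l++
l=5 r=8: min(12,19)*3=36 best=224, l++
l=6 r=8: min(18,19)*2=36 best=224, l++
l=7 r=8: min(14,19)*1=14 best=224, l++

max area = 224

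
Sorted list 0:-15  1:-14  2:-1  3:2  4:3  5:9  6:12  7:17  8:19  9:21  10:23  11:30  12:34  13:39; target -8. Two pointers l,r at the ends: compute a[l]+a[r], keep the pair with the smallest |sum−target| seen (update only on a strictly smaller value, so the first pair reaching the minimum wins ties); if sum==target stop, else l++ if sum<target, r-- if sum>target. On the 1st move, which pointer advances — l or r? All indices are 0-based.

r

l=0 r=13: -15+39=24 d=32 *, r--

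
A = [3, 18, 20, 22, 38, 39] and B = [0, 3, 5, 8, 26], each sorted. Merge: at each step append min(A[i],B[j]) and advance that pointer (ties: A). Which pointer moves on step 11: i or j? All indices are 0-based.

[i=0,j=0] A[i]=3>B[j]=0 take 0 → j++
[i=0,j=1] A[i]=3<=B[j]=3 take 3 → i++
[i=1,j=1] A[i]=18>B[j]=3 take 3 → j++
[i=1,j=2] A[i]=18>B[j]=5 take 5 → j++
[i=1,j=3] A[i]=18>B[j]=8 take 8 → j++
[i=1,j=4] A[i]=18<=B[j]=26 take 18 → i++
[i=2,j=4] A[i]=20<=B[j]=26 take 20 → i++
[i=3,j=4] A[i]=22<=B[j]=26 take 22 → i++
[i=4,j=4] A[i]=38>B[j]=26 take 26 → j++
[i=4,j=5] B done, take A[i]=38 → i++
[i=5,j=5] B done, take A[i]=39 → i++

i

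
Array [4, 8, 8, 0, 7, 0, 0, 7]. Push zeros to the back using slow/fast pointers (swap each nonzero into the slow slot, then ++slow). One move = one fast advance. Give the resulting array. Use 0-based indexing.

[4, 8, 8, 7, 7, 0, 0, 0]

(s=0,f=0) a[fast]=4≠0 swap→a[0]=4 → slow++,fast++
(s=1,f=1) a[fast]=8≠0 swap→a[1]=8 → slow++,fast++
(s=2,f=2) a[fast]=8≠0 swap→a[2]=8 → slow++,fast++
(s=3,f=3) a[fast]=0 → fast++
(s=3,f=4) a[fast]=7≠0 swap→a[3]=7 → slow++,fast++
(s=4,f=5) a[fast]=0 → fast++
(s=4,f=6) a[fast]=0 → fast++
(s=4,f=7) a[fast]=7≠0 swap→a[4]=7 → slow++,fast++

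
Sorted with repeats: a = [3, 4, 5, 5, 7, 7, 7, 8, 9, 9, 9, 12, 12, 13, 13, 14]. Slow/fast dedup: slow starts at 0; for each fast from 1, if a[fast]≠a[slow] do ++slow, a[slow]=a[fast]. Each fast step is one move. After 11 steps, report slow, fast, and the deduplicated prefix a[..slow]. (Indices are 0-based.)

slow=0 fast=1: a[fast]=4≠a[slow]=3 write a[1]=4, slow++,fast++
slow=1 fast=2: a[fast]=5≠a[slow]=4 write a[2]=5, slow++,fast++
slow=2 fast=3: a[fast]=5=a[slow] dup, fast++
slow=2 fast=4: a[fast]=7≠a[slow]=5 write a[3]=7, slow++,fast++
slow=3 fast=5: a[fast]=7=a[slow] dup, fast++
slow=3 fast=6: a[fast]=7=a[slow] dup, fast++
slow=3 fast=7: a[fast]=8≠a[slow]=7 write a[4]=8, slow++,fast++
slow=4 fast=8: a[fast]=9≠a[slow]=8 write a[5]=9, slow++,fast++
slow=5 fast=9: a[fast]=9=a[slow] dup, fast++
slow=5 fast=10: a[fast]=9=a[slow] dup, fast++
slow=5 fast=11: a[fast]=12≠a[slow]=9 write a[6]=12, slow++,fast++

slow=6, fast=12, prefix=[3, 4, 5, 7, 8, 9, 12]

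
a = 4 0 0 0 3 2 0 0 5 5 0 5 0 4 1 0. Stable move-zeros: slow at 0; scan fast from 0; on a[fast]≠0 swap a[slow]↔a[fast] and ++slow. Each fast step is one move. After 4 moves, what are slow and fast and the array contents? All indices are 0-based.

(s=0,f=0) a[fast]=4≠0 swap→a[0]=4 → slow++,fast++
(s=1,f=1) a[fast]=0 → fast++
(s=1,f=2) a[fast]=0 → fast++
(s=1,f=3) a[fast]=0 → fast++

slow=1, fast=4, a=[4, 0, 0, 0, 3, 2, 0, 0, 5, 5, 0, 5, 0, 4, 1, 0]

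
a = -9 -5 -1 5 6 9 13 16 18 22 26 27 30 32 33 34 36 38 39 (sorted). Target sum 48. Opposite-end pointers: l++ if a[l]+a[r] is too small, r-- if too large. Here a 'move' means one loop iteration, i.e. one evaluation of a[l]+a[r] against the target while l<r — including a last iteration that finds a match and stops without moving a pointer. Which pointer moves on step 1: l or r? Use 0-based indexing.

l=0 r=18: -9+39=30 <48, l++

l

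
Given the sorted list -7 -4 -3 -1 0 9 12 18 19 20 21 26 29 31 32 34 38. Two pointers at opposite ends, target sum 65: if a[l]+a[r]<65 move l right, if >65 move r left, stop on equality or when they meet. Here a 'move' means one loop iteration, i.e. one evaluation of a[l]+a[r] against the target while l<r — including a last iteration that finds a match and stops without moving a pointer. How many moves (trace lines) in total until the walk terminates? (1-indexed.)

[1,17] -7+38=31 <65 → l++
[2,17] -4+38=34 <65 → l++
[3,17] -3+38=35 <65 → l++
[4,17] -1+38=37 <65 → l++
[5,17] 0+38=38 <65 → l++
[6,17] 9+38=47 <65 → l++
[7,17] 12+38=50 <65 → l++
[8,17] 18+38=56 <65 → l++
[9,17] 19+38=57 <65 → l++
[10,17] 20+38=58 <65 → l++
[11,17] 21+38=59 <65 → l++
[12,17] 26+38=64 <65 → l++
[13,17] 29+38=67 >65 → r--
[13,16] 29+34=63 <65 → l++
[14,16] 31+34=65 → found

15 moves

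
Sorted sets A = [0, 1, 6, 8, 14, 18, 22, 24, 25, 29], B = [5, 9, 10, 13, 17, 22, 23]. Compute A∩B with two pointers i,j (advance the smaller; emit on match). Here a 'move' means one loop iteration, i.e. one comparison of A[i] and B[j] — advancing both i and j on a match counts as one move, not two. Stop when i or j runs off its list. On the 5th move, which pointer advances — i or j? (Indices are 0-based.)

[i=0,j=0] 0<5 → i++
[i=1,j=0] 1<5 → i++
[i=2,j=0] 6>5 → j++
[i=2,j=1] 6<9 → i++
[i=3,j=1] 8<9 → i++

i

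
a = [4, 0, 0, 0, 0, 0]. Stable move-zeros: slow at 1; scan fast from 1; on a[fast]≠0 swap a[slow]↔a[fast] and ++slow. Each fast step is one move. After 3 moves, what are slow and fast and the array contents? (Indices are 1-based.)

(s=1,f=1) a[fast]=4≠0 swap→a[1]=4 → slow++,fast++
(s=2,f=2) a[fast]=0 → fast++
(s=2,f=3) a[fast]=0 → fast++

slow=2, fast=4, a=[4, 0, 0, 0, 0, 0]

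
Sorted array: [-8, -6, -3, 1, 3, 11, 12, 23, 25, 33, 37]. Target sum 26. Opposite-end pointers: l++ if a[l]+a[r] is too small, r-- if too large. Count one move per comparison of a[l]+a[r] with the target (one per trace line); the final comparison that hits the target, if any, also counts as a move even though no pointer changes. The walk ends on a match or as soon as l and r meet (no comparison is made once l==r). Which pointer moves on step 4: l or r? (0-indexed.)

l=0 r=10: -8+37=29 >26, r--
l=0 r=9: -8+33=25 <26, l++
l=1 r=9: -6+33=27 >26, r--
l=1 r=8: -6+25=19 <26, l++

l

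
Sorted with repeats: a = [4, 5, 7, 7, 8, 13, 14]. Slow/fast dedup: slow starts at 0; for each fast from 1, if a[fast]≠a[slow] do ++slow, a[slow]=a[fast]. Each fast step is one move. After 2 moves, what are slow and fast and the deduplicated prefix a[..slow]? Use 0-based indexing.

slow=0 fast=1: a[fast]=5≠a[slow]=4 write a[1]=5, slow++,fast++
slow=1 fast=2: a[fast]=7≠a[slow]=5 write a[2]=7, slow++,fast++

slow=2, fast=3, prefix=[4, 5, 7]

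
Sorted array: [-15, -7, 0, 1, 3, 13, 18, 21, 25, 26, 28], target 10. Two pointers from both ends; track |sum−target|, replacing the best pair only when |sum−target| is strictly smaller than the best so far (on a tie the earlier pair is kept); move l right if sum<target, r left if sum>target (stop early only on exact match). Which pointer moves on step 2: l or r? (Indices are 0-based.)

l=0 r=10: -15+28=13 d=3 *, r--
l=0 r=9: -15+26=11 d=1 *, r--

r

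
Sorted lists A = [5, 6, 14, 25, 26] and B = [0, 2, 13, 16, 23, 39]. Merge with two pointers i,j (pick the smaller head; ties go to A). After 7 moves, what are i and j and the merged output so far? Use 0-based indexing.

[i=0,j=0] A[i]=5>B[j]=0 take 0 → j++
[i=0,j=1] A[i]=5>B[j]=2 take 2 → j++
[i=0,j=2] A[i]=5<=B[j]=13 take 5 → i++
[i=1,j=2] A[i]=6<=B[j]=13 take 6 → i++
[i=2,j=2] A[i]=14>B[j]=13 take 13 → j++
[i=2,j=3] A[i]=14<=B[j]=16 take 14 → i++
[i=3,j=3] A[i]=25>B[j]=16 take 16 → j++

i=3, j=4, merged so far=[0, 2, 5, 6, 13, 14, 16]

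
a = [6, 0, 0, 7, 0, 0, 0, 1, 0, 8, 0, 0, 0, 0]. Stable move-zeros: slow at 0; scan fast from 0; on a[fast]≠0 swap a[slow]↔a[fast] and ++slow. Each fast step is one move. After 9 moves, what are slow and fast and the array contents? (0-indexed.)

(s=0,f=0) a[fast]=6≠0 swap→a[0]=6 → slow++,fast++
(s=1,f=1) a[fast]=0 → fast++
(s=1,f=2) a[fast]=0 → fast++
(s=1,f=3) a[fast]=7≠0 swap→a[1]=7 → slow++,fast++
(s=2,f=4) a[fast]=0 → fast++
(s=2,f=5) a[fast]=0 → fast++
(s=2,f=6) a[fast]=0 → fast++
(s=2,f=7) a[fast]=1≠0 swap→a[2]=1 → slow++,fast++
(s=3,f=8) a[fast]=0 → fast++

slow=3, fast=9, a=[6, 7, 1, 0, 0, 0, 0, 0, 0, 8, 0, 0, 0, 0]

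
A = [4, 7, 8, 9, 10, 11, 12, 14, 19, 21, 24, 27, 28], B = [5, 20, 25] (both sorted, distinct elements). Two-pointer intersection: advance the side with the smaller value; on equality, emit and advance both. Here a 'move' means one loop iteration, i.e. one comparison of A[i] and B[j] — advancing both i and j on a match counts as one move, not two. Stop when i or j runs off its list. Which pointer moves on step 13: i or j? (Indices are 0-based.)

[i=0,j=0] 4<5 → i++
[i=1,j=0] 7>5 → j++
[i=1,j=1] 7<20 → i++
[i=2,j=1] 8<20 → i++
[i=3,j=1] 9<20 → i++
[i=4,j=1] 10<20 → i++
[i=5,j=1] 11<20 → i++
[i=6,j=1] 12<20 → i++
[i=7,j=1] 14<20 → i++
[i=8,j=1] 19<20 → i++
[i=9,j=1] 21>20 → j++
[i=9,j=2] 21<25 → i++
[i=10,j=2] 24<25 → i++

i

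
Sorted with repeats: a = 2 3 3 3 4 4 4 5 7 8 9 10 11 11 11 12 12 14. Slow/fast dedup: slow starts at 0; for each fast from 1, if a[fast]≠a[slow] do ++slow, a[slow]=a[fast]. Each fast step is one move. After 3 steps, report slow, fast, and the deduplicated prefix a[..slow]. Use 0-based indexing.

slow=1, fast=4, prefix=[2, 3]

(s=0,f=1) a[fast]=3≠a[slow]=2 write a[1]=3 → slow++,fast++
(s=1,f=2) a[fast]=3=a[slow] dup → fast++
(s=1,f=3) a[fast]=3=a[slow] dup → fast++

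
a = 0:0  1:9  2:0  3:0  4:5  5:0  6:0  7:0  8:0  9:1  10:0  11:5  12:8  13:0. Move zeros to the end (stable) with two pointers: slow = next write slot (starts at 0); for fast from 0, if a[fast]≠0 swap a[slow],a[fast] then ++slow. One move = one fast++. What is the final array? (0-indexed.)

slow=0 fast=0: a[fast]=0, fast++
slow=0 fast=1: a[fast]=9≠0 swap→a[0]=9, slow++,fast++
slow=1 fast=2: a[fast]=0, fast++
slow=1 fast=3: a[fast]=0, fast++
slow=1 fast=4: a[fast]=5≠0 swap→a[1]=5, slow++,fast++
slow=2 fast=5: a[fast]=0, fast++
slow=2 fast=6: a[fast]=0, fast++
slow=2 fast=7: a[fast]=0, fast++
slow=2 fast=8: a[fast]=0, fast++
slow=2 fast=9: a[fast]=1≠0 swap→a[2]=1, slow++,fast++
slow=3 fast=10: a[fast]=0, fast++
slow=3 fast=11: a[fast]=5≠0 swap→a[3]=5, slow++,fast++
slow=4 fast=12: a[fast]=8≠0 swap→a[4]=8, slow++,fast++
slow=5 fast=13: a[fast]=0, fast++

[9, 5, 1, 5, 8, 0, 0, 0, 0, 0, 0, 0, 0, 0]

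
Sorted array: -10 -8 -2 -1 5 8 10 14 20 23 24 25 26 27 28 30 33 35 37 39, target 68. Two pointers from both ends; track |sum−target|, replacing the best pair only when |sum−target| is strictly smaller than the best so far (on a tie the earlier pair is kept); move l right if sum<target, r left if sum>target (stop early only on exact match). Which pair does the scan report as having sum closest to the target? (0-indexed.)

[0,19] -10+39=29 d=39 * → l++
[1,19] -8+39=31 d=37 * → l++
[2,19] -2+39=37 d=31 * → l++
[3,19] -1+39=38 d=30 * → l++
[4,19] 5+39=44 d=24 * → l++
[5,19] 8+39=47 d=21 * → l++
[6,19] 10+39=49 d=19 * → l++
[7,19] 14+39=53 d=15 * → l++
[8,19] 20+39=59 d=9 * → l++
[9,19] 23+39=62 d=6 * → l++
[10,19] 24+39=63 d=5 * → l++
[11,19] 25+39=64 d=4 * → l++
[12,19] 26+39=65 d=3 * → l++
[13,19] 27+39=66 d=2 * → l++
[14,19] 28+39=67 d=1 * → l++
[15,19] 30+39=69 d=1 → r--
[15,18] 30+37=67 d=1 → l++
[16,18] 33+37=70 d=2 → r--
[16,17] 33+35=68 d=0 * → stop

pair (33, 35) with sum 68 (|Δ|=0)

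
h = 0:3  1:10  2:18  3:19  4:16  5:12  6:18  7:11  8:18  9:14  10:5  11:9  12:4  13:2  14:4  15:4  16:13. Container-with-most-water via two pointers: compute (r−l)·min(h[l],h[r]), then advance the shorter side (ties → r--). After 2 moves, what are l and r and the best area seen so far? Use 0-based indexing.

[0,16] min(3,13)*16=48 best=48 * → l++
[1,16] min(10,13)*15=150 best=150 * → l++

l=2, r=16, best area=150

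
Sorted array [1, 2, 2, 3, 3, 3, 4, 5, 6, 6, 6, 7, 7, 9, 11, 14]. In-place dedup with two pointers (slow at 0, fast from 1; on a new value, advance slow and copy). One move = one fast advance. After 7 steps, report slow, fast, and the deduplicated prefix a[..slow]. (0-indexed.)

slow=4, fast=8, prefix=[1, 2, 3, 4, 5]

slow=0 fast=1: a[fast]=2≠a[slow]=1 write a[1]=2, slow++,fast++
slow=1 fast=2: a[fast]=2=a[slow] dup, fast++
slow=1 fast=3: a[fast]=3≠a[slow]=2 write a[2]=3, slow++,fast++
slow=2 fast=4: a[fast]=3=a[slow] dup, fast++
slow=2 fast=5: a[fast]=3=a[slow] dup, fast++
slow=2 fast=6: a[fast]=4≠a[slow]=3 write a[3]=4, slow++,fast++
slow=3 fast=7: a[fast]=5≠a[slow]=4 write a[4]=5, slow++,fast++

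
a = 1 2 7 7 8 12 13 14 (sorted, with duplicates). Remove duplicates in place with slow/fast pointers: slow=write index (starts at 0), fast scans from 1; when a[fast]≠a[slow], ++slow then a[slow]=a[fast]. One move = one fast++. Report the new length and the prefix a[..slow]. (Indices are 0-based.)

(s=0,f=1) a[fast]=2≠a[slow]=1 write a[1]=2 → slow++,fast++
(s=1,f=2) a[fast]=7≠a[slow]=2 write a[2]=7 → slow++,fast++
(s=2,f=3) a[fast]=7=a[slow] dup → fast++
(s=2,f=4) a[fast]=8≠a[slow]=7 write a[3]=8 → slow++,fast++
(s=3,f=5) a[fast]=12≠a[slow]=8 write a[4]=12 → slow++,fast++
(s=4,f=6) a[fast]=13≠a[slow]=12 write a[5]=13 → slow++,fast++
(s=5,f=7) a[fast]=14≠a[slow]=13 write a[6]=14 → slow++,fast++

length 7; prefix = [1, 2, 7, 8, 12, 13, 14]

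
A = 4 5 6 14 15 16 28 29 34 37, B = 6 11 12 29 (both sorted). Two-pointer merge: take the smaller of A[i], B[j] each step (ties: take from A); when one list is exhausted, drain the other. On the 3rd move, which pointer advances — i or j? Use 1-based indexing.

i

i=1 j=1: A[i]=4<=B[j]=6 take 4, i++
i=2 j=1: A[i]=5<=B[j]=6 take 5, i++
i=3 j=1: A[i]=6<=B[j]=6 take 6, i++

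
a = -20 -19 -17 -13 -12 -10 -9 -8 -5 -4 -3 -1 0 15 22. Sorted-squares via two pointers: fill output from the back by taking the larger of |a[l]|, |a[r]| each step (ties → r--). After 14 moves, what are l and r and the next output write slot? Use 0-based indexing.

l=12, r=12, next write slot=0

[0,14] |-20|<=|22| out[14]=484 → r--
[0,13] |-20|>|15| out[13]=400 → l++
[1,13] |-19|>|15| out[12]=361 → l++
[2,13] |-17|>|15| out[11]=289 → l++
[3,13] |-13|<=|15| out[10]=225 → r--
[3,12] |-13|>|0| out[9]=169 → l++
[4,12] |-12|>|0| out[8]=144 → l++
[5,12] |-10|>|0| out[7]=100 → l++
[6,12] |-9|>|0| out[6]=81 → l++
[7,12] |-8|>|0| out[5]=64 → l++
[8,12] |-5|>|0| out[4]=25 → l++
[9,12] |-4|>|0| out[3]=16 → l++
[10,12] |-3|>|0| out[2]=9 → l++
[11,12] |-1|>|0| out[1]=1 → l++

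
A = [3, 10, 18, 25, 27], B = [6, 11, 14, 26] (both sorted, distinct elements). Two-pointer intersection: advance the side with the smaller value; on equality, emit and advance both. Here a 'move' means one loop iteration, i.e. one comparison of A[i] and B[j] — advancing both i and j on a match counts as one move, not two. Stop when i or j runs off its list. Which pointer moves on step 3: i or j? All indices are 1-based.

i=1 j=1: 3<6, i++
i=2 j=1: 10>6, j++
i=2 j=2: 10<11, i++

i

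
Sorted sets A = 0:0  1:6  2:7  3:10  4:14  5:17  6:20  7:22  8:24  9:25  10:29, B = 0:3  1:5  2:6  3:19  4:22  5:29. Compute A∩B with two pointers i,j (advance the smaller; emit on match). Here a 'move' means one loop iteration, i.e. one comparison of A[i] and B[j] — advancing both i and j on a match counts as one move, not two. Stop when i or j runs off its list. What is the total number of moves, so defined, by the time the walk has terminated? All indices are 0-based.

14 moves

[i=0,j=0] 0<3 → i++
[i=1,j=0] 6>3 → j++
[i=1,j=1] 6>5 → j++
[i=1,j=2] 6==6 emit → i++,j++
[i=2,j=3] 7<19 → i++
[i=3,j=3] 10<19 → i++
[i=4,j=3] 14<19 → i++
[i=5,j=3] 17<19 → i++
[i=6,j=3] 20>19 → j++
[i=6,j=4] 20<22 → i++
[i=7,j=4] 22==22 emit → i++,j++
[i=8,j=5] 24<29 → i++
[i=9,j=5] 25<29 → i++
[i=10,j=5] 29==29 emit → i++,j++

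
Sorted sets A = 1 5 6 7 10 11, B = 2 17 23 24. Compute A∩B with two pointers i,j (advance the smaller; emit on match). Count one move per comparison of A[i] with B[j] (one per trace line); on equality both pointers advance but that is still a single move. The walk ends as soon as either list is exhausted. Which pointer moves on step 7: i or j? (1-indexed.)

[i=1,j=1] 1<2 → i++
[i=2,j=1] 5>2 → j++
[i=2,j=2] 5<17 → i++
[i=3,j=2] 6<17 → i++
[i=4,j=2] 7<17 → i++
[i=5,j=2] 10<17 → i++
[i=6,j=2] 11<17 → i++

i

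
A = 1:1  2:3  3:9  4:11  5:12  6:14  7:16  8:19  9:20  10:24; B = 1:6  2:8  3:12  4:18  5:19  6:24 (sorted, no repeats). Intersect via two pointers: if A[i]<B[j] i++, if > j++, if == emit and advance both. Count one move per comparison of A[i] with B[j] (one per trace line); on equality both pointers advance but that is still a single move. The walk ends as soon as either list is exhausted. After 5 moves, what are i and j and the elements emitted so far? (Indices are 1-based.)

i=4, j=3, emitted=[]

i=1 j=1: 1<6, i++
i=2 j=1: 3<6, i++
i=3 j=1: 9>6, j++
i=3 j=2: 9>8, j++
i=3 j=3: 9<12, i++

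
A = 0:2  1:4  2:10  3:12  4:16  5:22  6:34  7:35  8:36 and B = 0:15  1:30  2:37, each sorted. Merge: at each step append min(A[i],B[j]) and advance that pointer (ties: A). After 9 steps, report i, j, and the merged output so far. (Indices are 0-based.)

i=0 j=0: A[i]=2<=B[j]=15 take 2, i++
i=1 j=0: A[i]=4<=B[j]=15 take 4, i++
i=2 j=0: A[i]=10<=B[j]=15 take 10, i++
i=3 j=0: A[i]=12<=B[j]=15 take 12, i++
i=4 j=0: A[i]=16>B[j]=15 take 15, j++
i=4 j=1: A[i]=16<=B[j]=30 take 16, i++
i=5 j=1: A[i]=22<=B[j]=30 take 22, i++
i=6 j=1: A[i]=34>B[j]=30 take 30, j++
i=6 j=2: A[i]=34<=B[j]=37 take 34, i++

i=7, j=2, merged so far=[2, 4, 10, 12, 15, 16, 22, 30, 34]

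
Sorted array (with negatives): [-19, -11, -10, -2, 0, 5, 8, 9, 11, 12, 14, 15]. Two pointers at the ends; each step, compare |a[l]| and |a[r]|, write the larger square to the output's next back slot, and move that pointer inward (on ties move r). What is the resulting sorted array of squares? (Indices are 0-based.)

l=0 r=11: |-19|>|15| out[11]=361, l++
l=1 r=11: |-11|<=|15| out[10]=225, r--
l=1 r=10: |-11|<=|14| out[9]=196, r--
l=1 r=9: |-11|<=|12| out[8]=144, r--
l=1 r=8: |-11|<=|11| out[7]=121, r--
l=1 r=7: |-11|>|9| out[6]=121, l++
l=2 r=7: |-10|>|9| out[5]=100, l++
l=3 r=7: |-2|<=|9| out[4]=81, r--
l=3 r=6: |-2|<=|8| out[3]=64, r--
l=3 r=5: |-2|<=|5| out[2]=25, r--
l=3 r=4: |-2|>|0| out[1]=4, l++
l=4 r=4: |0|<=|0| out[0]=0, r--

[0, 4, 25, 64, 81, 100, 121, 121, 144, 196, 225, 361]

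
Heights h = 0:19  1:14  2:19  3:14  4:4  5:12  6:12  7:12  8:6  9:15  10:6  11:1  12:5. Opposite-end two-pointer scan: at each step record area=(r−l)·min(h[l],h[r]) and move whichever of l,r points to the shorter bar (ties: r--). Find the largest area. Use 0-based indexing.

max area = 135

[0,12] min(19,5)*12=60 best=60 * → r--
[0,11] min(19,1)*11=11 best=60 → r--
[0,10] min(19,6)*10=60 best=60 → r--
[0,9] min(19,15)*9=135 best=135 * → r--
[0,8] min(19,6)*8=48 best=135 → r--
[0,7] min(19,12)*7=84 best=135 → r--
[0,6] min(19,12)*6=72 best=135 → r--
[0,5] min(19,12)*5=60 best=135 → r--
[0,4] min(19,4)*4=16 best=135 → r--
[0,3] min(19,14)*3=42 best=135 → r--
[0,2] min(19,19)*2=38 best=135 → r--
[0,1] min(19,14)*1=14 best=135 → r--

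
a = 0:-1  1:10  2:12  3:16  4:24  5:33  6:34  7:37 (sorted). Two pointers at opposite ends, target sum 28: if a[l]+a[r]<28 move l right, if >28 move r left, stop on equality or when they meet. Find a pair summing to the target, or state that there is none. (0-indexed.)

(12, 16)

l=0 r=7: -1+37=36 >28, r--
l=0 r=6: -1+34=33 >28, r--
l=0 r=5: -1+33=32 >28, r--
l=0 r=4: -1+24=23 <28, l++
l=1 r=4: 10+24=34 >28, r--
l=1 r=3: 10+16=26 <28, l++
l=2 r=3: 12+16=28, found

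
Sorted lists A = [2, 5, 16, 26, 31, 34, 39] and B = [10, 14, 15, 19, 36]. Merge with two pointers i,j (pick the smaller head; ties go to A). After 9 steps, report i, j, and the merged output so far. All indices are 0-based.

[i=0,j=0] A[i]=2<=B[j]=10 take 2 → i++
[i=1,j=0] A[i]=5<=B[j]=10 take 5 → i++
[i=2,j=0] A[i]=16>B[j]=10 take 10 → j++
[i=2,j=1] A[i]=16>B[j]=14 take 14 → j++
[i=2,j=2] A[i]=16>B[j]=15 take 15 → j++
[i=2,j=3] A[i]=16<=B[j]=19 take 16 → i++
[i=3,j=3] A[i]=26>B[j]=19 take 19 → j++
[i=3,j=4] A[i]=26<=B[j]=36 take 26 → i++
[i=4,j=4] A[i]=31<=B[j]=36 take 31 → i++

i=5, j=4, merged so far=[2, 5, 10, 14, 15, 16, 19, 26, 31]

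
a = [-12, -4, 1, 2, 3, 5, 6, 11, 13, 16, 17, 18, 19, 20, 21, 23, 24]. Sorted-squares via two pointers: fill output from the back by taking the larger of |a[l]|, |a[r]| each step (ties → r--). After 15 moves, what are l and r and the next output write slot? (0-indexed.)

l=0 r=16: |-12|<=|24| out[16]=576, r--
l=0 r=15: |-12|<=|23| out[15]=529, r--
l=0 r=14: |-12|<=|21| out[14]=441, r--
l=0 r=13: |-12|<=|20| out[13]=400, r--
l=0 r=12: |-12|<=|19| out[12]=361, r--
l=0 r=11: |-12|<=|18| out[11]=324, r--
l=0 r=10: |-12|<=|17| out[10]=289, r--
l=0 r=9: |-12|<=|16| out[9]=256, r--
l=0 r=8: |-12|<=|13| out[8]=169, r--
l=0 r=7: |-12|>|11| out[7]=144, l++
l=1 r=7: |-4|<=|11| out[6]=121, r--
l=1 r=6: |-4|<=|6| out[5]=36, r--
l=1 r=5: |-4|<=|5| out[4]=25, r--
l=1 r=4: |-4|>|3| out[3]=16, l++
l=2 r=4: |1|<=|3| out[2]=9, r--

l=2, r=3, next write slot=1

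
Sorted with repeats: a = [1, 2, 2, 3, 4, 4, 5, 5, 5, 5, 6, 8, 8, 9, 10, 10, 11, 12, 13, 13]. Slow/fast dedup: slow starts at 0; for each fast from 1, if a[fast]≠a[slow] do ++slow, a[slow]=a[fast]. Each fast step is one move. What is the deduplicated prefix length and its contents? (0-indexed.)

slow=0 fast=1: a[fast]=2≠a[slow]=1 write a[1]=2, slow++,fast++
slow=1 fast=2: a[fast]=2=a[slow] dup, fast++
slow=1 fast=3: a[fast]=3≠a[slow]=2 write a[2]=3, slow++,fast++
slow=2 fast=4: a[fast]=4≠a[slow]=3 write a[3]=4, slow++,fast++
slow=3 fast=5: a[fast]=4=a[slow] dup, fast++
slow=3 fast=6: a[fast]=5≠a[slow]=4 write a[4]=5, slow++,fast++
slow=4 fast=7: a[fast]=5=a[slow] dup, fast++
slow=4 fast=8: a[fast]=5=a[slow] dup, fast++
slow=4 fast=9: a[fast]=5=a[slow] dup, fast++
slow=4 fast=10: a[fast]=6≠a[slow]=5 write a[5]=6, slow++,fast++
slow=5 fast=11: a[fast]=8≠a[slow]=6 write a[6]=8, slow++,fast++
slow=6 fast=12: a[fast]=8=a[slow] dup, fast++
slow=6 fast=13: a[fast]=9≠a[slow]=8 write a[7]=9, slow++,fast++
slow=7 fast=14: a[fast]=10≠a[slow]=9 write a[8]=10, slow++,fast++
slow=8 fast=15: a[fast]=10=a[slow] dup, fast++
slow=8 fast=16: a[fast]=11≠a[slow]=10 write a[9]=11, slow++,fast++
slow=9 fast=17: a[fast]=12≠a[slow]=11 write a[10]=12, slow++,fast++
slow=10 fast=18: a[fast]=13≠a[slow]=12 write a[11]=13, slow++,fast++
slow=11 fast=19: a[fast]=13=a[slow] dup, fast++

length 12; prefix = [1, 2, 3, 4, 5, 6, 8, 9, 10, 11, 12, 13]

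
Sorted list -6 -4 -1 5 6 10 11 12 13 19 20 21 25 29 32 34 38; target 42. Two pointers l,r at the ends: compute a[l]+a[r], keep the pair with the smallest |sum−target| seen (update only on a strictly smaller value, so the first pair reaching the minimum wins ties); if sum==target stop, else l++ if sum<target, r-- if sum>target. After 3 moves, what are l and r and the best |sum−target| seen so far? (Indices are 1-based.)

[1,17] -6+38=32 d=10 * → l++
[2,17] -4+38=34 d=8 * → l++
[3,17] -1+38=37 d=5 * → l++

l=4, r=17, best |Δ|=5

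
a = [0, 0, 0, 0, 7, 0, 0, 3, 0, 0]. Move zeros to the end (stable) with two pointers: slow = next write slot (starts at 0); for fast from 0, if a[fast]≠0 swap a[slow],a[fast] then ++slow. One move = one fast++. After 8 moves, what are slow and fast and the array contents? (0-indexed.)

slow=0 fast=0: a[fast]=0, fast++
slow=0 fast=1: a[fast]=0, fast++
slow=0 fast=2: a[fast]=0, fast++
slow=0 fast=3: a[fast]=0, fast++
slow=0 fast=4: a[fast]=7≠0 swap→a[0]=7, slow++,fast++
slow=1 fast=5: a[fast]=0, fast++
slow=1 fast=6: a[fast]=0, fast++
slow=1 fast=7: a[fast]=3≠0 swap→a[1]=3, slow++,fast++

slow=2, fast=8, a=[7, 3, 0, 0, 0, 0, 0, 0, 0, 0]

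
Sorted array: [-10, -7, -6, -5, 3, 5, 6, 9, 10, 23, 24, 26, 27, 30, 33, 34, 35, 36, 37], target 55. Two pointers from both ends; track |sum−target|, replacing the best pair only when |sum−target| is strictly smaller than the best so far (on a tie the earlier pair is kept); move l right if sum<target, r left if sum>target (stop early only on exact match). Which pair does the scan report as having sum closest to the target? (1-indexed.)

pair (23, 33) with sum 56 (|Δ|=1)

[1,19] -10+37=27 d=28 * → l++
[2,19] -7+37=30 d=25 * → l++
[3,19] -6+37=31 d=24 * → l++
[4,19] -5+37=32 d=23 * → l++
[5,19] 3+37=40 d=15 * → l++
[6,19] 5+37=42 d=13 * → l++
[7,19] 6+37=43 d=12 * → l++
[8,19] 9+37=46 d=9 * → l++
[9,19] 10+37=47 d=8 * → l++
[10,19] 23+37=60 d=5 * → r--
[10,18] 23+36=59 d=4 * → r--
[10,17] 23+35=58 d=3 * → r--
[10,16] 23+34=57 d=2 * → r--
[10,15] 23+33=56 d=1 * → r--
[10,14] 23+30=53 d=2 → l++
[11,14] 24+30=54 d=1 → l++
[12,14] 26+30=56 d=1 → r--
[12,13] 26+27=53 d=2 → l++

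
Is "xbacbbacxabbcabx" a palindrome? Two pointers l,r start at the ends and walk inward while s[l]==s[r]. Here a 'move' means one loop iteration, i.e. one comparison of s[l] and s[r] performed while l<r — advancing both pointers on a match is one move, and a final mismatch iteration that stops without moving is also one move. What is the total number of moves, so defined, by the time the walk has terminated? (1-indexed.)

[1,16] 'x'=='x' → l++,r--
[2,15] 'b'=='b' → l++,r--
[3,14] 'a'=='a' → l++,r--
[4,13] 'c'=='c' → l++,r--
[5,12] 'b'=='b' → l++,r--
[6,11] 'b'=='b' → l++,r--
[7,10] 'a'=='a' → l++,r--
[8,9] 'c'!='x' → stop

8 moves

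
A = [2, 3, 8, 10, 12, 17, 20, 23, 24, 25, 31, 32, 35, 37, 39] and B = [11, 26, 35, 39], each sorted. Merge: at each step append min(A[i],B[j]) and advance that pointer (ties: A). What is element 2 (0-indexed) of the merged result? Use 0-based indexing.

i=0 j=0: A[i]=2<=B[j]=11 take 2, i++
i=1 j=0: A[i]=3<=B[j]=11 take 3, i++
i=2 j=0: A[i]=8<=B[j]=11 take 8, i++
i=3 j=0: A[i]=10<=B[j]=11 take 10, i++
i=4 j=0: A[i]=12>B[j]=11 take 11, j++
i=4 j=1: A[i]=12<=B[j]=26 take 12, i++
i=5 j=1: A[i]=17<=B[j]=26 take 17, i++
i=6 j=1: A[i]=20<=B[j]=26 take 20, i++
i=7 j=1: A[i]=23<=B[j]=26 take 23, i++
i=8 j=1: A[i]=24<=B[j]=26 take 24, i++
i=9 j=1: A[i]=25<=B[j]=26 take 25, i++
i=10 j=1: A[i]=31>B[j]=26 take 26, j++
i=10 j=2: A[i]=31<=B[j]=35 take 31, i++
i=11 j=2: A[i]=32<=B[j]=35 take 32, i++
i=12 j=2: A[i]=35<=B[j]=35 take 35, i++
i=13 j=2: A[i]=37>B[j]=35 take 35, j++
i=13 j=3: A[i]=37<=B[j]=39 take 37, i++
i=14 j=3: A[i]=39<=B[j]=39 take 39, i++
i=15 j=3: A done, take B[j]=39, j++

merged[2] = 8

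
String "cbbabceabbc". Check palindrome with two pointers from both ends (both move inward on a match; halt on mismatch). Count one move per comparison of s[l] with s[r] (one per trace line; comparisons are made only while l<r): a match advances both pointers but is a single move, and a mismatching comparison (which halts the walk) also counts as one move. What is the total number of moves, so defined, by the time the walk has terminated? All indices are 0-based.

5 moves

l=0 r=10: 'c'=='c', l++,r--
l=1 r=9: 'b'=='b', l++,r--
l=2 r=8: 'b'=='b', l++,r--
l=3 r=7: 'a'=='a', l++,r--
l=4 r=6: 'b'!='e', stop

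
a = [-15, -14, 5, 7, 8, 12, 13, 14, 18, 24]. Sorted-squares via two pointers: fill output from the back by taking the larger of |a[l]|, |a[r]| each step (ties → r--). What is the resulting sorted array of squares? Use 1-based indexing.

[25, 49, 64, 144, 169, 196, 196, 225, 324, 576]

l=1 r=10: |-15|<=|24| out[10]=576, r--
l=1 r=9: |-15|<=|18| out[9]=324, r--
l=1 r=8: |-15|>|14| out[8]=225, l++
l=2 r=8: |-14|<=|14| out[7]=196, r--
l=2 r=7: |-14|>|13| out[6]=196, l++
l=3 r=7: |5|<=|13| out[5]=169, r--
l=3 r=6: |5|<=|12| out[4]=144, r--
l=3 r=5: |5|<=|8| out[3]=64, r--
l=3 r=4: |5|<=|7| out[2]=49, r--
l=3 r=3: |5|<=|5| out[1]=25, r--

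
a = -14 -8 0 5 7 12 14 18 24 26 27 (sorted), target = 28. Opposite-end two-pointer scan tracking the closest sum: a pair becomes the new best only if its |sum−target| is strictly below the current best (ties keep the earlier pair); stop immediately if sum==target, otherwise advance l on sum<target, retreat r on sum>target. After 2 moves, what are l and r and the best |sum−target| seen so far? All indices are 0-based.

l=0 r=10: -14+27=13 d=15 *, l++
l=1 r=10: -8+27=19 d=9 *, l++

l=2, r=10, best |Δ|=9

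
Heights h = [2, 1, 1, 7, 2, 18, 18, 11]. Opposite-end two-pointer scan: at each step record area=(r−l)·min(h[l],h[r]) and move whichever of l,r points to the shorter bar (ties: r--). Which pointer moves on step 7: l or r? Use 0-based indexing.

r

[0,7] min(2,11)*7=14 best=14 * → l++
[1,7] min(1,11)*6=6 best=14 → l++
[2,7] min(1,11)*5=5 best=14 → l++
[3,7] min(7,11)*4=28 best=28 * → l++
[4,7] min(2,11)*3=6 best=28 → l++
[5,7] min(18,11)*2=22 best=28 → r--
[5,6] min(18,18)*1=18 best=28 → r--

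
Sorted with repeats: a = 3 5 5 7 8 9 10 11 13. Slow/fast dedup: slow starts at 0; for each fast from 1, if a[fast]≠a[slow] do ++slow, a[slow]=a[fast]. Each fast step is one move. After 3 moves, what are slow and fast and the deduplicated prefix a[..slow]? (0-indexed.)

(s=0,f=1) a[fast]=5≠a[slow]=3 write a[1]=5 → slow++,fast++
(s=1,f=2) a[fast]=5=a[slow] dup → fast++
(s=1,f=3) a[fast]=7≠a[slow]=5 write a[2]=7 → slow++,fast++

slow=2, fast=4, prefix=[3, 5, 7]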